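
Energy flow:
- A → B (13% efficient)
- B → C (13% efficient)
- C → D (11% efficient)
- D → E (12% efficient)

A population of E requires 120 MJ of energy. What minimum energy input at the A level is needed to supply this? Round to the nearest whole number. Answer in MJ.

Cumulative transfer efficiency: 0.13 × 0.13 × 0.11 × 0.12 = 0.00022308
A energy = 120 / 0.00022308 = 537924 MJ

537924 MJ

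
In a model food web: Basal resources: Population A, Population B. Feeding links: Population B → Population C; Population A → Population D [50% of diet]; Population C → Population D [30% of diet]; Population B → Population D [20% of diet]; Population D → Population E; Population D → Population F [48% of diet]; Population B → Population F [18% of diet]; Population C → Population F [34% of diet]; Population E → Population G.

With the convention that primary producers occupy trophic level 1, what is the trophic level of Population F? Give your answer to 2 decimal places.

2.96

Population C: 1 + 1 = 2
Population D: 1 + (0.5×1 + 0.3×2 + 0.2×1) = 2.3
Population E: 1 + 2.3 = 3.3
Population F: 1 + (0.48×2.3 + 0.18×1 + 0.34×2) = 2.964
Population G: 1 + 3.3 = 4.3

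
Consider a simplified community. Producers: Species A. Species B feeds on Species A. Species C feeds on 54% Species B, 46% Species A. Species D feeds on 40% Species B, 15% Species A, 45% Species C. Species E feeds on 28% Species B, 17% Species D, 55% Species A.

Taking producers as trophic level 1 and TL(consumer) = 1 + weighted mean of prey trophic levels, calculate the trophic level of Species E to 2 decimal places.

Species B: 1 + 1 = 2
Species C: 1 + (0.54×2 + 0.46×1) = 2.54
Species D: 1 + (0.4×2 + 0.15×1 + 0.45×2.54) = 3.093
Species E: 1 + (0.28×2 + 0.17×3.093 + 0.55×1) = 2.63581

2.64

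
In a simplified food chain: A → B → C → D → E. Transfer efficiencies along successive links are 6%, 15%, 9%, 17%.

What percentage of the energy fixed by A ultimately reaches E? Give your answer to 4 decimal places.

0.0138%

Product of link efficiencies: 0.06 × 0.15 × 0.09 × 0.17 = 0.0001377
As a percentage: 0.0001377 × 100 = 0.0138%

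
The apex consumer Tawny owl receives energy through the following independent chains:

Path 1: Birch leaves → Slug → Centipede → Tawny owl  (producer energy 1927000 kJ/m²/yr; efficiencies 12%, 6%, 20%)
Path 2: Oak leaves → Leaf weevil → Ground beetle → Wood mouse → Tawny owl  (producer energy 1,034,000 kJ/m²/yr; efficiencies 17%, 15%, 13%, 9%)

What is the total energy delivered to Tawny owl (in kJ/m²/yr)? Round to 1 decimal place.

3083.4 kJ/m²/yr

Path 1: 1927000 × 0.12 × 0.06 × 0.2 = 2774.88 kJ/m²/yr
Path 2: 1034000 × 0.17 × 0.15 × 0.13 × 0.09 = 308.4939 kJ/m²/yr
Total at Tawny owl: 2774.88 + 308.4939 = 3083.3739 kJ/m²/yr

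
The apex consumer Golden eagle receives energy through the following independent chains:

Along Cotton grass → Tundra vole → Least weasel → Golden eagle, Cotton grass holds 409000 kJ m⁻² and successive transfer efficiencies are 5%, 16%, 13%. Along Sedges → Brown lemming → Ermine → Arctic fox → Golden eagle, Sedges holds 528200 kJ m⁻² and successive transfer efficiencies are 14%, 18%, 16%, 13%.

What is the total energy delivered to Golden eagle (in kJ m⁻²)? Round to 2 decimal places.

Via Cotton grass: 409000 × 0.05 × 0.16 × 0.13 = 425.36 kJ m⁻²
Via Sedges: 528200 × 0.14 × 0.18 × 0.16 × 0.13 = 276.861312 kJ m⁻²
Total at Golden eagle: 425.36 + 276.861312 = 702.221312 kJ m⁻²

702.22 kJ m⁻²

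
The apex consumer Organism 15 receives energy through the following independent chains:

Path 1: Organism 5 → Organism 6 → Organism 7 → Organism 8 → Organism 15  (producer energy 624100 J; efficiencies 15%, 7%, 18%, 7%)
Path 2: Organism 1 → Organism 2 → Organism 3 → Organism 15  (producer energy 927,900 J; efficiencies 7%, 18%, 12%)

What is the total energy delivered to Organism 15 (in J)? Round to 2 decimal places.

1485.55 J

Path 1: 624100 × 0.15 × 0.07 × 0.18 × 0.07 = 82.56843 J
Path 2: 927900 × 0.07 × 0.18 × 0.12 = 1402.9848 J
Total at Organism 15: 82.56843 + 1402.9848 = 1485.55323 J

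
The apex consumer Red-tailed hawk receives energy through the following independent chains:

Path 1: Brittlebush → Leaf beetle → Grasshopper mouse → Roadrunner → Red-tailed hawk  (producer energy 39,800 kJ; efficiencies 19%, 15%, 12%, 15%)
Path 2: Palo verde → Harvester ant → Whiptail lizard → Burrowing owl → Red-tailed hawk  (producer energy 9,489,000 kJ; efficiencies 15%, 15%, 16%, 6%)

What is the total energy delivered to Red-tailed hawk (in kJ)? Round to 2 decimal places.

2070.04 kJ

Path 1: 39800 × 0.19 × 0.15 × 0.12 × 0.15 = 20.4174 kJ
Path 2: 9489000 × 0.15 × 0.15 × 0.16 × 0.06 = 2049.624 kJ
Total at Red-tailed hawk: 20.4174 + 2049.624 = 2070.0414 kJ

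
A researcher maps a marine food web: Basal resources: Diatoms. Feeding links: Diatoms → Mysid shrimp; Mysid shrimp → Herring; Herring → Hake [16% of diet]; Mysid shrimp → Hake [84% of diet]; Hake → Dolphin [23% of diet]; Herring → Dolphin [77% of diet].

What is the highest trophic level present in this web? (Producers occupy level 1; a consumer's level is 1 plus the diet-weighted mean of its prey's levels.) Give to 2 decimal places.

4.04

Mysid shrimp: 1 + 1 = 2
Herring: 1 + 2 = 3
Hake: 1 + (0.16×3 + 0.84×2) = 3.16
Dolphin: 1 + (0.23×3.16 + 0.77×3) = 4.0368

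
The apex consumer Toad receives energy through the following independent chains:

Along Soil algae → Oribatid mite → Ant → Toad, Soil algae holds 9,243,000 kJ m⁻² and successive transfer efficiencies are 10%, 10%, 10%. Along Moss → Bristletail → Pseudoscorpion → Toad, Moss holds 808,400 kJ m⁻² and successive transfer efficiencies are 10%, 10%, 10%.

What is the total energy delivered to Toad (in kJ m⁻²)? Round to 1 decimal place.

10051.4 kJ m⁻²

Via Soil algae: 9243000 × 0.1 × 0.1 × 0.1 = 9243 kJ m⁻²
Via Moss: 808400 × 0.1 × 0.1 × 0.1 = 808.4 kJ m⁻²
Total at Toad: 9243 + 808.4 = 10051.4 kJ m⁻²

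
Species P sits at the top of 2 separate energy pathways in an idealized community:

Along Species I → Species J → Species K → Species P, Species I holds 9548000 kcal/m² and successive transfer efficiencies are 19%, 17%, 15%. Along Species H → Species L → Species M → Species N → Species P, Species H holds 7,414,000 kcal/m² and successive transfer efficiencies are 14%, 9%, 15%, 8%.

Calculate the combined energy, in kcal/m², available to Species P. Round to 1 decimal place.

47381.1 kcal/m²

Via Species I: 9548000 × 0.19 × 0.17 × 0.15 = 46260.06 kcal/m²
Via Species H: 7414000 × 0.14 × 0.09 × 0.15 × 0.08 = 1120.9968 kcal/m²
Total at Species P: 46260.06 + 1120.9968 = 47381.0568 kcal/m²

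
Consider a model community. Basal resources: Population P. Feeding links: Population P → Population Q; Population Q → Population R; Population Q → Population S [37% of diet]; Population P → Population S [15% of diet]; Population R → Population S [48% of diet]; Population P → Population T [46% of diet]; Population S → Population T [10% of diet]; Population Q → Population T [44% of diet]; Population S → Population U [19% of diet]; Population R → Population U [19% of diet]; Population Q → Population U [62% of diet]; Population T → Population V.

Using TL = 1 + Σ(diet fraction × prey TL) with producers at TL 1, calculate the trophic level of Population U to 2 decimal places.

Population Q: 1 + 1 = 2
Population R: 1 + 2 = 3
Population S: 1 + (0.37×2 + 0.15×1 + 0.48×3) = 3.33
Population T: 1 + (0.46×1 + 0.1×3.33 + 0.44×2) = 2.673
Population U: 1 + (0.19×3.33 + 0.19×3 + 0.62×2) = 3.4427
Population V: 1 + 2.673 = 3.673

3.44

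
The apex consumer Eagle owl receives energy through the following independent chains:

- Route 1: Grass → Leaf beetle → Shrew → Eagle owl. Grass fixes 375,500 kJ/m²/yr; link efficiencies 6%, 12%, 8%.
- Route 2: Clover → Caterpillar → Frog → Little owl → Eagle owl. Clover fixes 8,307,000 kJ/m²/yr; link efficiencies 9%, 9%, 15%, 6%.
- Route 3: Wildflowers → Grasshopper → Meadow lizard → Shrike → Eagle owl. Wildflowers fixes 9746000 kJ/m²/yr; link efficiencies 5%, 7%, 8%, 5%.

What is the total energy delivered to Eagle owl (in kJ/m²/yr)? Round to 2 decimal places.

958.31 kJ/m²/yr

Route 1: 375500 × 0.06 × 0.12 × 0.08 = 216.288 kJ/m²/yr
Route 2: 8307000 × 0.09 × 0.09 × 0.15 × 0.06 = 605.5803 kJ/m²/yr
Route 3: 9746000 × 0.05 × 0.07 × 0.08 × 0.05 = 136.444 kJ/m²/yr
Total at Eagle owl: 216.288 + 605.5803 + 136.444 = 958.3123 kJ/m²/yr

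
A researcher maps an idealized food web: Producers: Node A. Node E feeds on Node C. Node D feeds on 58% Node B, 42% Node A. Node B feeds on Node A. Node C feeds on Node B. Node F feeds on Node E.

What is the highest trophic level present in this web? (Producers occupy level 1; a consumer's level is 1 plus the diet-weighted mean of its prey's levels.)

5

Node B: 1 + 1 = 2
Node C: 1 + 2 = 3
Node D: 1 + (0.58×2 + 0.42×1) = 2.58
Node E: 1 + 3 = 4
Node F: 1 + 4 = 5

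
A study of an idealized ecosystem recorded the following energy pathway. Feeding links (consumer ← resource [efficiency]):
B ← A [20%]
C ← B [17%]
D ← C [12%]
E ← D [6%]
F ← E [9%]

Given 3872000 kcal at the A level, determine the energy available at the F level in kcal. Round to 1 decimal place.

B: 3872000 × 0.2 = 774400 kcal
C: 774400 × 0.17 = 131648 kcal
D: 131648 × 0.12 = 15797.76 kcal
E: 15797.76 × 0.06 = 947.8656 kcal
F: 947.8656 × 0.09 = 85.307904 kcal

85.3 kcal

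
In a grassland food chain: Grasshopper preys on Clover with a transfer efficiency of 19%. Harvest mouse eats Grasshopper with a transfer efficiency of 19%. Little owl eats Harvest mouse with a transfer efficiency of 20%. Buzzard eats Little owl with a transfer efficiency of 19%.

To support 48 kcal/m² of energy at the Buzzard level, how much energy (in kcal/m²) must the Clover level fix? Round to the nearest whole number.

34991 kcal/m²

Cumulative transfer efficiency: 0.19 × 0.19 × 0.2 × 0.19 = 0.0013718
Clover energy = 48 / 0.0013718 = 34991 kcal/m²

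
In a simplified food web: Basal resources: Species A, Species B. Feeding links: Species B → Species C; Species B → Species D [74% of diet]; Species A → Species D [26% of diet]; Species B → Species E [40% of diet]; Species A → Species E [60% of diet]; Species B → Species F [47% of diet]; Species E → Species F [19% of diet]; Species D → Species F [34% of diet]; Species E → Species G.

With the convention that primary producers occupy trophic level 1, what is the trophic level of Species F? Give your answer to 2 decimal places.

Species C: 1 + 1 = 2
Species D: 1 + (0.74×1 + 0.26×1) = 2
Species E: 1 + (0.4×1 + 0.6×1) = 2
Species F: 1 + (0.47×1 + 0.19×2 + 0.34×2) = 2.53
Species G: 1 + 2 = 3

2.53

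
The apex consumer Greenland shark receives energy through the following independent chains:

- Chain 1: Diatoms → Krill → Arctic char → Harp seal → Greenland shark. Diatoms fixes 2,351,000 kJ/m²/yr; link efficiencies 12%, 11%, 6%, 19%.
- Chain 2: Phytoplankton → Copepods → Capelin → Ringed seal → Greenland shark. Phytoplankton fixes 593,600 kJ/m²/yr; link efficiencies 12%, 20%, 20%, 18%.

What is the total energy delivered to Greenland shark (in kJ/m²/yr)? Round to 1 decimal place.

866.6 kJ/m²/yr

Chain 1: 2351000 × 0.12 × 0.11 × 0.06 × 0.19 = 353.77848 kJ/m²/yr
Chain 2: 593600 × 0.12 × 0.2 × 0.2 × 0.18 = 512.8704 kJ/m²/yr
Total at Greenland shark: 353.77848 + 512.8704 = 866.64888 kJ/m²/yr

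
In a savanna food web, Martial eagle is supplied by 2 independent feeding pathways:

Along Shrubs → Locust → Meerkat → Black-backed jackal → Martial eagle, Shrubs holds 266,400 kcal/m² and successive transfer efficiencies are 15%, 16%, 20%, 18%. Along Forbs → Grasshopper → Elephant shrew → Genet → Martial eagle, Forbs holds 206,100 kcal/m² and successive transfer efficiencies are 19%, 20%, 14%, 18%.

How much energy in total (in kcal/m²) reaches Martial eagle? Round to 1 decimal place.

427.5 kcal/m²

Via Shrubs: 266400 × 0.15 × 0.16 × 0.2 × 0.18 = 230.1696 kcal/m²
Via Forbs: 206100 × 0.19 × 0.2 × 0.14 × 0.18 = 197.36136 kcal/m²
Total at Martial eagle: 230.1696 + 197.36136 = 427.53096 kcal/m²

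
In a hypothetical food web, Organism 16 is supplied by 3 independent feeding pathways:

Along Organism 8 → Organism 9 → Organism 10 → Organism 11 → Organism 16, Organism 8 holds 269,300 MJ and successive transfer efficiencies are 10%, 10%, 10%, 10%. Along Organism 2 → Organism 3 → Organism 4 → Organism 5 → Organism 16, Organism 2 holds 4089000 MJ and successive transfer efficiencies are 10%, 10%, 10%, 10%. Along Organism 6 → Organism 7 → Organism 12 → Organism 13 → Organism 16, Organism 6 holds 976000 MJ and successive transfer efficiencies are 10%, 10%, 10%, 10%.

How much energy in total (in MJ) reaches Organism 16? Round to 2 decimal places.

533.43 MJ

Via Organism 8: 269300 × 0.1 × 0.1 × 0.1 × 0.1 = 26.93 MJ
Via Organism 2: 4089000 × 0.1 × 0.1 × 0.1 × 0.1 = 408.9 MJ
Via Organism 6: 976000 × 0.1 × 0.1 × 0.1 × 0.1 = 97.6 MJ
Total at Organism 16: 26.93 + 408.9 + 97.6 = 533.43 MJ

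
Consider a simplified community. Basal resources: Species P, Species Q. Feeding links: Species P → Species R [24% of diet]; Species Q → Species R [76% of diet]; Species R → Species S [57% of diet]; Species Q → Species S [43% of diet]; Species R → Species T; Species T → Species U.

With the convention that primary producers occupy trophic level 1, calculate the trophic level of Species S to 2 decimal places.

Species R: 1 + (0.24×1 + 0.76×1) = 2
Species S: 1 + (0.57×2 + 0.43×1) = 2.57
Species T: 1 + 2 = 3
Species U: 1 + 3 = 4

2.57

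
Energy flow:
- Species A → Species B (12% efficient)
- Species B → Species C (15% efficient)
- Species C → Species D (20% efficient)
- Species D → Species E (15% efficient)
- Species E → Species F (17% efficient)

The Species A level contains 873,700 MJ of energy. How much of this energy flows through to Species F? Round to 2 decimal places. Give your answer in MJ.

80.21 MJ

Species B: 873700 × 0.12 = 104844 MJ
Species C: 104844 × 0.15 = 15726.6 MJ
Species D: 15726.6 × 0.2 = 3145.32 MJ
Species E: 3145.32 × 0.15 = 471.798 MJ
Species F: 471.798 × 0.17 = 80.20566 MJ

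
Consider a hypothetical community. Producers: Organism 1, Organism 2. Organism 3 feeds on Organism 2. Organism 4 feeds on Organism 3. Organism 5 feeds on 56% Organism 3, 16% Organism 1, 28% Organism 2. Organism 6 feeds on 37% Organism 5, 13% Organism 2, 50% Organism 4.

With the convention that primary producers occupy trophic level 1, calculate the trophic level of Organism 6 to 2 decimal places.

3.58

Organism 3: 1 + 1 = 2
Organism 4: 1 + 2 = 3
Organism 5: 1 + (0.56×2 + 0.16×1 + 0.28×1) = 2.56
Organism 6: 1 + (0.37×2.56 + 0.13×1 + 0.5×3) = 3.5772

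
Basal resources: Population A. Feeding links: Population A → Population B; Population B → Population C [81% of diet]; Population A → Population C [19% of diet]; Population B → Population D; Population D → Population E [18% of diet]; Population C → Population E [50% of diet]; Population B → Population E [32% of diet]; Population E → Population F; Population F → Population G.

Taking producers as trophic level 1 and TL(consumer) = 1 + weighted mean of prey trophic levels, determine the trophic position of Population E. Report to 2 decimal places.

3.59

Population B: 1 + 1 = 2
Population C: 1 + (0.81×2 + 0.19×1) = 2.81
Population D: 1 + 2 = 3
Population E: 1 + (0.18×3 + 0.5×2.81 + 0.32×2) = 3.585
Population F: 1 + 3.585 = 4.585
Population G: 1 + 4.585 = 5.585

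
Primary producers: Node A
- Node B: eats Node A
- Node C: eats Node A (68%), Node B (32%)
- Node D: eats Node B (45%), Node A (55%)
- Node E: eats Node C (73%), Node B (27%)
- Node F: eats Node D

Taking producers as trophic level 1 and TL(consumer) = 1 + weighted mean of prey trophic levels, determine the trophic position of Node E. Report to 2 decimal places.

3.23

Node B: 1 + 1 = 2
Node C: 1 + (0.68×1 + 0.32×2) = 2.32
Node D: 1 + (0.45×2 + 0.55×1) = 2.45
Node E: 1 + (0.73×2.32 + 0.27×2) = 3.2336
Node F: 1 + 2.45 = 3.45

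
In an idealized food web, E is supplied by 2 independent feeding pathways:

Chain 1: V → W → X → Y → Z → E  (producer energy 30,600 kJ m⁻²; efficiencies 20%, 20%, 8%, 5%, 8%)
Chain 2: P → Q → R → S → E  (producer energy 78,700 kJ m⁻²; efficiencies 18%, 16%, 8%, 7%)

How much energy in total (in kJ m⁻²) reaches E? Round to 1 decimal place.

Chain 1: 30600 × 0.2 × 0.2 × 0.08 × 0.05 × 0.08 = 0.39168 kJ m⁻²
Chain 2: 78700 × 0.18 × 0.16 × 0.08 × 0.07 = 12.692736 kJ m⁻²
Total at E: 0.39168 + 12.692736 = 13.084416 kJ m⁻²

13.1 kJ m⁻²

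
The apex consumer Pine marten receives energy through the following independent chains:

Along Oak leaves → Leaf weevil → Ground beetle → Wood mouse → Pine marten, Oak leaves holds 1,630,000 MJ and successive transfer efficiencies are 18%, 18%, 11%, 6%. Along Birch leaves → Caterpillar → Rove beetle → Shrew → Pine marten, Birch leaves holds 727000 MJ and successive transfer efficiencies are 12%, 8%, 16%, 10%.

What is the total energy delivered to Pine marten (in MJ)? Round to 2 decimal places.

460.23 MJ

Via Oak leaves: 1630000 × 0.18 × 0.18 × 0.11 × 0.06 = 348.5592 MJ
Via Birch leaves: 727000 × 0.12 × 0.08 × 0.16 × 0.1 = 111.6672 MJ
Total at Pine marten: 348.5592 + 111.6672 = 460.2264 MJ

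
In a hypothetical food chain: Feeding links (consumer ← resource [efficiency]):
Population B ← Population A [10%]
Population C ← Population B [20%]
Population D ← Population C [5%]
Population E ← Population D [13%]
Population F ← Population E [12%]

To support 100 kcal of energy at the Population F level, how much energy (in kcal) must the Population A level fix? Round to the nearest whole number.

Cumulative transfer efficiency: 0.1 × 0.2 × 0.05 × 0.13 × 0.12 = 0.0000156
Population A energy = 100 / 0.0000156 = 6410256 kcal

6410256 kcal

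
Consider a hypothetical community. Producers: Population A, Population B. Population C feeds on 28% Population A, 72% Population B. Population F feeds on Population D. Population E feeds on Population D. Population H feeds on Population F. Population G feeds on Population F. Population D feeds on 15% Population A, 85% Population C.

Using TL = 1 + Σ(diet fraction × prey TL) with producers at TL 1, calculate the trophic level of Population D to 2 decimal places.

2.85

Population C: 1 + (0.28×1 + 0.72×1) = 2
Population D: 1 + (0.15×1 + 0.85×2) = 2.85
Population E: 1 + 2.85 = 3.85
Population F: 1 + 2.85 = 3.85
Population G: 1 + 3.85 = 4.85
Population H: 1 + 3.85 = 4.85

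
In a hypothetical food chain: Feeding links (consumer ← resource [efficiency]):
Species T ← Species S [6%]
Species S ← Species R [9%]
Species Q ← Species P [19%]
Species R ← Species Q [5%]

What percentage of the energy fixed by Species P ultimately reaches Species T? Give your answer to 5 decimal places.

Product of link efficiencies: 0.19 × 0.05 × 0.09 × 0.06 = 0.0000513
As a percentage: 0.0000513 × 100 = 0.00513%

0.00513%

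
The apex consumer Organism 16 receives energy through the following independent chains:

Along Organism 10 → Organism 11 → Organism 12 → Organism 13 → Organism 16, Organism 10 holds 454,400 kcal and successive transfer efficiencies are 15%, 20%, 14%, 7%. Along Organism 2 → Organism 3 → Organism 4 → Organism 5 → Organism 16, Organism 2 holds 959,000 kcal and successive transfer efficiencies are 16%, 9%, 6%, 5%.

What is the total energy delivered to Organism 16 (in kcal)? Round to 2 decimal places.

Via Organism 10: 454400 × 0.15 × 0.2 × 0.14 × 0.07 = 133.5936 kcal
Via Organism 2: 959000 × 0.16 × 0.09 × 0.06 × 0.05 = 41.4288 kcal
Total at Organism 16: 133.5936 + 41.4288 = 175.0224 kcal

175.02 kcal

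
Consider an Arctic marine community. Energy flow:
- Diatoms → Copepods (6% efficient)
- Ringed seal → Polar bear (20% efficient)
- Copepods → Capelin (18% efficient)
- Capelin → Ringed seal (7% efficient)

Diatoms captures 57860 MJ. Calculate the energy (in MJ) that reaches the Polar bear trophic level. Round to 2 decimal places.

8.75 MJ

Copepods: 57860 × 0.06 = 3471.6 MJ
Capelin: 3471.6 × 0.18 = 624.888 MJ
Ringed seal: 624.888 × 0.07 = 43.74216 MJ
Polar bear: 43.74216 × 0.2 = 8.748432 MJ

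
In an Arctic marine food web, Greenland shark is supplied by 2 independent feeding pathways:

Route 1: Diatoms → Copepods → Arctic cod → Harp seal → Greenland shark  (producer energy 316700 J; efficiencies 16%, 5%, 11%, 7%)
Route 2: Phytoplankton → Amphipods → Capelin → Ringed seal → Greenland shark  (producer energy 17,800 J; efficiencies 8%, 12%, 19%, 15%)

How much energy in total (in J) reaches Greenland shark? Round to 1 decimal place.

24.4 J

Route 1: 316700 × 0.16 × 0.05 × 0.11 × 0.07 = 19.50872 J
Route 2: 17800 × 0.08 × 0.12 × 0.19 × 0.15 = 4.87008 J
Total at Greenland shark: 19.50872 + 4.87008 = 24.3788 J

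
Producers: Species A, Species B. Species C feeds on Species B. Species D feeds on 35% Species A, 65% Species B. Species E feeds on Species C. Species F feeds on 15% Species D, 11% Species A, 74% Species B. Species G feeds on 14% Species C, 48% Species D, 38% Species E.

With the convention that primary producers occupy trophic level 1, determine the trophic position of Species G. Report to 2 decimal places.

3.38

Species C: 1 + 1 = 2
Species D: 1 + (0.35×1 + 0.65×1) = 2
Species E: 1 + 2 = 3
Species F: 1 + (0.15×2 + 0.11×1 + 0.74×1) = 2.15
Species G: 1 + (0.14×2 + 0.48×2 + 0.38×3) = 3.38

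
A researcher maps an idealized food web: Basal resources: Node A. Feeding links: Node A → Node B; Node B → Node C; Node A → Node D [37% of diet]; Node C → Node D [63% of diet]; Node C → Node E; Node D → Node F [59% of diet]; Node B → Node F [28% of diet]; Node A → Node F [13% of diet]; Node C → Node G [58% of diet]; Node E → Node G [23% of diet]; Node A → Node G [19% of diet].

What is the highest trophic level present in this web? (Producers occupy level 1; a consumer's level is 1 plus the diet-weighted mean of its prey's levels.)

4

Node B: 1 + 1 = 2
Node C: 1 + 2 = 3
Node D: 1 + (0.37×1 + 0.63×3) = 3.26
Node E: 1 + 3 = 4
Node F: 1 + (0.59×3.26 + 0.28×2 + 0.13×1) = 3.6134
Node G: 1 + (0.58×3 + 0.23×4 + 0.19×1) = 3.85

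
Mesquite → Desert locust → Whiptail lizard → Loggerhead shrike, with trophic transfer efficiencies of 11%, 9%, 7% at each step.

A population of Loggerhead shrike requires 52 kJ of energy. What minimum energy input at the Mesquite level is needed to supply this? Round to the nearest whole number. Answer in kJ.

75036 kJ

Cumulative transfer efficiency: 0.11 × 0.09 × 0.07 = 0.000693
Mesquite energy = 52 / 0.000693 = 75036 kJ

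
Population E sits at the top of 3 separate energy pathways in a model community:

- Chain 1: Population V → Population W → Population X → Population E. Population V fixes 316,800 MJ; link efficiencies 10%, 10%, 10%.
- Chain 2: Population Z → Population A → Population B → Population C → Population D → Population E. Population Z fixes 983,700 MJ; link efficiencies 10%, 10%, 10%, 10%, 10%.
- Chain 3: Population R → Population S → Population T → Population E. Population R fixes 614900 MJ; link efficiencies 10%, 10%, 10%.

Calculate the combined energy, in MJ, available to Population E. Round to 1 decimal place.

941.5 MJ

Chain 1: 316800 × 0.1 × 0.1 × 0.1 = 316.8 MJ
Chain 2: 983700 × 0.1 × 0.1 × 0.1 × 0.1 × 0.1 = 9.837 MJ
Chain 3: 614900 × 0.1 × 0.1 × 0.1 = 614.9 MJ
Total at Population E: 316.8 + 9.837 + 614.9 = 941.537 MJ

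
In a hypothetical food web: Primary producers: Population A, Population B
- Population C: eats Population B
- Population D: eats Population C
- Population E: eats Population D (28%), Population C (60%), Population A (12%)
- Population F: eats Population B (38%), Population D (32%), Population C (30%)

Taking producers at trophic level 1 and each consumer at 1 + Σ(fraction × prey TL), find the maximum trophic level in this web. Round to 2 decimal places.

3.16

Population C: 1 + 1 = 2
Population D: 1 + 2 = 3
Population E: 1 + (0.28×3 + 0.6×2 + 0.12×1) = 3.16
Population F: 1 + (0.38×1 + 0.32×3 + 0.3×2) = 2.94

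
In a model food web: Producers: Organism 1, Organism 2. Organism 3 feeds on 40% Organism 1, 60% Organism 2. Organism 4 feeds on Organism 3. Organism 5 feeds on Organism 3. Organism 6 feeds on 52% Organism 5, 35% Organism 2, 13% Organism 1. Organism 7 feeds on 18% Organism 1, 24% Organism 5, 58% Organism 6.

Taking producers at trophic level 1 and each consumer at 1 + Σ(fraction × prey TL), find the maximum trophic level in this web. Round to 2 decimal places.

Organism 3: 1 + (0.4×1 + 0.6×1) = 2
Organism 4: 1 + 2 = 3
Organism 5: 1 + 2 = 3
Organism 6: 1 + (0.52×3 + 0.35×1 + 0.13×1) = 3.04
Organism 7: 1 + (0.18×1 + 0.24×3 + 0.58×3.04) = 3.6632

3.66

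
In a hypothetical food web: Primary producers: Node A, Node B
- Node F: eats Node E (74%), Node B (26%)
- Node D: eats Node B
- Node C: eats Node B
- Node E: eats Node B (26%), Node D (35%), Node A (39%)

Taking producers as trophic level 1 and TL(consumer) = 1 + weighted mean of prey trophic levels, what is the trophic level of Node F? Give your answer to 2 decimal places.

Node C: 1 + 1 = 2
Node D: 1 + 1 = 2
Node E: 1 + (0.26×1 + 0.35×2 + 0.39×1) = 2.35
Node F: 1 + (0.74×2.35 + 0.26×1) = 2.999

3.00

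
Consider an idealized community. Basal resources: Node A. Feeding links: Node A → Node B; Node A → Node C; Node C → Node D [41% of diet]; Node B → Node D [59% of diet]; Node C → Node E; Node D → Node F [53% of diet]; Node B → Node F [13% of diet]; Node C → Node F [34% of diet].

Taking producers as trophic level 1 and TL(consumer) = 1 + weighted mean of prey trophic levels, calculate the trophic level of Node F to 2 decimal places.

Node B: 1 + 1 = 2
Node C: 1 + 1 = 2
Node D: 1 + (0.41×2 + 0.59×2) = 3
Node E: 1 + 2 = 3
Node F: 1 + (0.53×3 + 0.13×2 + 0.34×2) = 3.53

3.53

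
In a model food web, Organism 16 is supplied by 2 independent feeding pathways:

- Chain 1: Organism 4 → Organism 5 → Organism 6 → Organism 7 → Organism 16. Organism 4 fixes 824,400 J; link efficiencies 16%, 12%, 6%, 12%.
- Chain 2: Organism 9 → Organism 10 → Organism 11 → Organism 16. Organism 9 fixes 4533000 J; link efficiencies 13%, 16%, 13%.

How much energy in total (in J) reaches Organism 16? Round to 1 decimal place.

Chain 1: 824400 × 0.16 × 0.12 × 0.06 × 0.12 = 113.965056 J
Chain 2: 4533000 × 0.13 × 0.16 × 0.13 = 12257.232 J
Total at Organism 16: 113.965056 + 12257.232 = 12371.197056 J

12371.2 J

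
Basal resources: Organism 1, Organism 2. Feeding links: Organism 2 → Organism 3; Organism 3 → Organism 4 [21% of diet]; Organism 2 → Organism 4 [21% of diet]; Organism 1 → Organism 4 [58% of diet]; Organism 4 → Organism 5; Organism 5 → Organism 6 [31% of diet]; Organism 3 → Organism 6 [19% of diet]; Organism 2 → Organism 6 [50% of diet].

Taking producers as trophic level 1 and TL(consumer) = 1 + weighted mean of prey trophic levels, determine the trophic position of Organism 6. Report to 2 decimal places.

2.88

Organism 3: 1 + 1 = 2
Organism 4: 1 + (0.21×2 + 0.21×1 + 0.58×1) = 2.21
Organism 5: 1 + 2.21 = 3.21
Organism 6: 1 + (0.31×3.21 + 0.19×2 + 0.5×1) = 2.8751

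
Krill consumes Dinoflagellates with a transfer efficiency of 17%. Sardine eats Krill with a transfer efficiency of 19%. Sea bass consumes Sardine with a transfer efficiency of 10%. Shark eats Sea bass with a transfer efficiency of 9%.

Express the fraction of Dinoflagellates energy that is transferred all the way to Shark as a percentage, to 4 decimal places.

0.0291%

Product of link efficiencies: 0.17 × 0.19 × 0.1 × 0.09 = 0.0002907
As a percentage: 0.0002907 × 100 = 0.0291%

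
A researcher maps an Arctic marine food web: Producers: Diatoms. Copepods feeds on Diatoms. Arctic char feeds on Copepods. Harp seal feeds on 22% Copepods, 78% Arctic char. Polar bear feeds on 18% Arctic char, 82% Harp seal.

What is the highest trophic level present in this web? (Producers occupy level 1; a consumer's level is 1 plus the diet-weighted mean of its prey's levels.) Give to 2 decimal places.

4.64

Copepods: 1 + 1 = 2
Arctic char: 1 + 2 = 3
Harp seal: 1 + (0.22×2 + 0.78×3) = 3.78
Polar bear: 1 + (0.18×3 + 0.82×3.78) = 4.6396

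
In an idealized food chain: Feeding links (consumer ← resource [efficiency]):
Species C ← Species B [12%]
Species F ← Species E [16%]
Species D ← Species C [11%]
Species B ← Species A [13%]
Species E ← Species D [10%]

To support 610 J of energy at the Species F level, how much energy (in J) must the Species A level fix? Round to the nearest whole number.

Cumulative transfer efficiency: 0.13 × 0.12 × 0.11 × 0.1 × 0.16 = 0.000027456
Species A energy = 610 / 0.000027456 = 22217366 J

22217366 J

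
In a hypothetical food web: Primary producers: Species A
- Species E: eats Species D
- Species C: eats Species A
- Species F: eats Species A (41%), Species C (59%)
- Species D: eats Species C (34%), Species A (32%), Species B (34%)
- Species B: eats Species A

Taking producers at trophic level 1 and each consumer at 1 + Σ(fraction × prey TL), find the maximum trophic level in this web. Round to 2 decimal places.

Species B: 1 + 1 = 2
Species C: 1 + 1 = 2
Species D: 1 + (0.34×2 + 0.32×1 + 0.34×2) = 2.68
Species E: 1 + 2.68 = 3.68
Species F: 1 + (0.41×1 + 0.59×2) = 2.59

3.68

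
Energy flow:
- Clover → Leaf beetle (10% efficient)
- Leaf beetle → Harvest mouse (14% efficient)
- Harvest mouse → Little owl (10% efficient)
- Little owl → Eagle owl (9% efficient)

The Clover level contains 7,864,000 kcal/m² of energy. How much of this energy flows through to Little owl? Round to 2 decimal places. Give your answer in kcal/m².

11009.60 kcal/m²

Leaf beetle: 7864000 × 0.1 = 786400 kcal/m²
Harvest mouse: 786400 × 0.14 = 110096 kcal/m²
Little owl: 110096 × 0.1 = 11009.6 kcal/m²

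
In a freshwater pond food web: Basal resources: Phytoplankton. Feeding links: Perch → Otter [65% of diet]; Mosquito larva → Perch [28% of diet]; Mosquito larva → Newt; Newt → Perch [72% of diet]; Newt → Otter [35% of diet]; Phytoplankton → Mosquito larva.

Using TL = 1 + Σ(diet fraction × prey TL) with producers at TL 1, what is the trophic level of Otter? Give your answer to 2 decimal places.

4.47

Mosquito larva: 1 + 1 = 2
Newt: 1 + 2 = 3
Perch: 1 + (0.28×2 + 0.72×3) = 3.72
Otter: 1 + (0.65×3.72 + 0.35×3) = 4.468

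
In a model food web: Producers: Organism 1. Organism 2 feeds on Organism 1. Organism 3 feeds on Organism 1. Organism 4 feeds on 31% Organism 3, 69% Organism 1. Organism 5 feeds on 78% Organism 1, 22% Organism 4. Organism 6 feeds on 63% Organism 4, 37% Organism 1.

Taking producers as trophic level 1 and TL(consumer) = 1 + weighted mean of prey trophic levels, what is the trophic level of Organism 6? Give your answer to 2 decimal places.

Organism 2: 1 + 1 = 2
Organism 3: 1 + 1 = 2
Organism 4: 1 + (0.31×2 + 0.69×1) = 2.31
Organism 5: 1 + (0.78×1 + 0.22×2.31) = 2.2882
Organism 6: 1 + (0.63×2.31 + 0.37×1) = 2.8253

2.83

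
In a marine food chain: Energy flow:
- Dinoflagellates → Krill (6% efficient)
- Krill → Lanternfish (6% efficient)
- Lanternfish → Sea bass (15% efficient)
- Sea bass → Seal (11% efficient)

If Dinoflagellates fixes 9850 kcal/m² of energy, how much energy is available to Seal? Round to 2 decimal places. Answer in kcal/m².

Krill: 9850 × 0.06 = 591 kcal/m²
Lanternfish: 591 × 0.06 = 35.46 kcal/m²
Sea bass: 35.46 × 0.15 = 5.319 kcal/m²
Seal: 5.319 × 0.11 = 0.58509 kcal/m²

0.59 kcal/m²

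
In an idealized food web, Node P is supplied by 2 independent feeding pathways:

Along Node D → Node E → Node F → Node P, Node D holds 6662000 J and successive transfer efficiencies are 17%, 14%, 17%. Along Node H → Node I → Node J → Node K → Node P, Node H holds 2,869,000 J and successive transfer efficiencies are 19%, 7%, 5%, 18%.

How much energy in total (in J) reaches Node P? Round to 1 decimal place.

27297.9 J

Via Node D: 6662000 × 0.17 × 0.14 × 0.17 = 26954.452 J
Via Node H: 2869000 × 0.19 × 0.07 × 0.05 × 0.18 = 343.4193 J
Total at Node P: 26954.452 + 343.4193 = 27297.8713 J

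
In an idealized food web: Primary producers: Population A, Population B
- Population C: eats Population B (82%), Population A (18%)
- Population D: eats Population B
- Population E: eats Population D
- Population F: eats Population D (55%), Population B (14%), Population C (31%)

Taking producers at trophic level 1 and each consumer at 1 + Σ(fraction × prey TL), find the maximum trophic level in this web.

Population C: 1 + (0.82×1 + 0.18×1) = 2
Population D: 1 + 1 = 2
Population E: 1 + 2 = 3
Population F: 1 + (0.55×2 + 0.14×1 + 0.31×2) = 2.86

3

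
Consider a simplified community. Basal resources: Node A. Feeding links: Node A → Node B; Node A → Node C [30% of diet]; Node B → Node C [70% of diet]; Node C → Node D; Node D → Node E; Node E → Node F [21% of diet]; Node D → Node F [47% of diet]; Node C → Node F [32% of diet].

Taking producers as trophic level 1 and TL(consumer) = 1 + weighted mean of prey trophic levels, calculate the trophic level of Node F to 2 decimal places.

4.59

Node B: 1 + 1 = 2
Node C: 1 + (0.3×1 + 0.7×2) = 2.7
Node D: 1 + 2.7 = 3.7
Node E: 1 + 3.7 = 4.7
Node F: 1 + (0.21×4.7 + 0.47×3.7 + 0.32×2.7) = 4.59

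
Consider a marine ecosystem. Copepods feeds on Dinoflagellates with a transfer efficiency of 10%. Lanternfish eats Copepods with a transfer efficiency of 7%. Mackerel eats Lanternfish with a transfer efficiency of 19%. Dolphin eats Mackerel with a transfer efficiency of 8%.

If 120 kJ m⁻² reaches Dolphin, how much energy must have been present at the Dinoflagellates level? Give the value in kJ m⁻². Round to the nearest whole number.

1127820 kJ m⁻²

Cumulative transfer efficiency: 0.1 × 0.07 × 0.19 × 0.08 = 0.0001064
Dinoflagellates energy = 120 / 0.0001064 = 1127820 kJ m⁻²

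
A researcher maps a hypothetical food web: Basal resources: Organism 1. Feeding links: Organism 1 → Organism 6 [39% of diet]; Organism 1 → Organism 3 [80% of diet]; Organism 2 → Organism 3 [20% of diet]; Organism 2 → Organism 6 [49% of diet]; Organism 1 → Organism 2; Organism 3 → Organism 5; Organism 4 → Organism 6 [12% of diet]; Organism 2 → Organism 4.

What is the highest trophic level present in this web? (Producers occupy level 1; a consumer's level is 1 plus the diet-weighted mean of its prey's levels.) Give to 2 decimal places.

3.20

Organism 2: 1 + 1 = 2
Organism 3: 1 + (0.8×1 + 0.2×2) = 2.2
Organism 4: 1 + 2 = 3
Organism 5: 1 + 2.2 = 3.2
Organism 6: 1 + (0.39×1 + 0.49×2 + 0.12×3) = 2.73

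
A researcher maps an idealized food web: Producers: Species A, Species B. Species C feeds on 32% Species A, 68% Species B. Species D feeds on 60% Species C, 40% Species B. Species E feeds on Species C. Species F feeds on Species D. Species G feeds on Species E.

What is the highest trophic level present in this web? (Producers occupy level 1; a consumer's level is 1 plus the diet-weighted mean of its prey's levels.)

4

Species C: 1 + (0.32×1 + 0.68×1) = 2
Species D: 1 + (0.6×2 + 0.4×1) = 2.6
Species E: 1 + 2 = 3
Species F: 1 + 2.6 = 3.6
Species G: 1 + 3 = 4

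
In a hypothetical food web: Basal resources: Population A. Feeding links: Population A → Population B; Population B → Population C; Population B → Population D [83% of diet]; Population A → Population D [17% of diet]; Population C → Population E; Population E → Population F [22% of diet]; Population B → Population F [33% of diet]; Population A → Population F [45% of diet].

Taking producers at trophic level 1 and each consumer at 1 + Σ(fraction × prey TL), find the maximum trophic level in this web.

4

Population B: 1 + 1 = 2
Population C: 1 + 2 = 3
Population D: 1 + (0.83×2 + 0.17×1) = 2.83
Population E: 1 + 3 = 4
Population F: 1 + (0.22×4 + 0.33×2 + 0.45×1) = 2.99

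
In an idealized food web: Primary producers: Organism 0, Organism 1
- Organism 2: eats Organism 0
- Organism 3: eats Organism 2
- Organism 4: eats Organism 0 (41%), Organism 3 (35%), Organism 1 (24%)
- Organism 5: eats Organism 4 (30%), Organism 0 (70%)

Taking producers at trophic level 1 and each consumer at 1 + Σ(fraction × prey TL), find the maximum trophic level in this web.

3

Organism 2: 1 + 1 = 2
Organism 3: 1 + 2 = 3
Organism 4: 1 + (0.41×1 + 0.35×3 + 0.24×1) = 2.7
Organism 5: 1 + (0.3×2.7 + 0.7×1) = 2.51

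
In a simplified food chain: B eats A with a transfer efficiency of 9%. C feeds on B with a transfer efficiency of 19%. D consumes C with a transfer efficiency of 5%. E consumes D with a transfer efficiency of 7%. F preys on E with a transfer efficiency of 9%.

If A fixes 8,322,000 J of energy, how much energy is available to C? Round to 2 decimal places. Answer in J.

B: 8322000 × 0.09 = 748980 J
C: 748980 × 0.19 = 142306.2 J

142306.20 J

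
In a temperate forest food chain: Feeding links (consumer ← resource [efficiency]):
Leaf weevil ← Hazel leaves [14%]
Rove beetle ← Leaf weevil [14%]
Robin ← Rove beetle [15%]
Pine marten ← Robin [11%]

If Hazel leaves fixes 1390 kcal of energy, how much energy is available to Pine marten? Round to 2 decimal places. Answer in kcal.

Leaf weevil: 1390 × 0.14 = 194.6 kcal
Rove beetle: 194.6 × 0.14 = 27.244 kcal
Robin: 27.244 × 0.15 = 4.0866 kcal
Pine marten: 4.0866 × 0.11 = 0.449526 kcal

0.45 kcal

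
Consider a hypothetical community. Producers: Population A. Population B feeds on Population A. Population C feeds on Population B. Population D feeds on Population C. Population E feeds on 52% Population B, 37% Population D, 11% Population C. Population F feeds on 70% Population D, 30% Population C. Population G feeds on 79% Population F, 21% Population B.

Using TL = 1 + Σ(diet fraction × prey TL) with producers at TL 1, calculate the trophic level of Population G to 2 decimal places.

5.13

Population B: 1 + 1 = 2
Population C: 1 + 2 = 3
Population D: 1 + 3 = 4
Population E: 1 + (0.52×2 + 0.37×4 + 0.11×3) = 3.85
Population F: 1 + (0.7×4 + 0.3×3) = 4.7
Population G: 1 + (0.79×4.7 + 0.21×2) = 5.133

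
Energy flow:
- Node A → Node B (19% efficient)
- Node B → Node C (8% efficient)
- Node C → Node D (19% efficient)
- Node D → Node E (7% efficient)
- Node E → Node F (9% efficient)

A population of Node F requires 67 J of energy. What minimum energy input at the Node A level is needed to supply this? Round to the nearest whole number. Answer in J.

Cumulative transfer efficiency: 0.19 × 0.08 × 0.19 × 0.07 × 0.09 = 0.0000181944
Node A energy = 67 / 0.0000181944 = 3682452 J

3682452 J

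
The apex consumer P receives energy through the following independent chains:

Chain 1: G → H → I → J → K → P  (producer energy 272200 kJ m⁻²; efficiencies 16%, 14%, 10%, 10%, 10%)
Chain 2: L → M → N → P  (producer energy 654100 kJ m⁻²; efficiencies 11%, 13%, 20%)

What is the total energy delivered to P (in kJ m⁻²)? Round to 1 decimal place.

1876.8 kJ m⁻²

Chain 1: 272200 × 0.16 × 0.14 × 0.1 × 0.1 × 0.1 = 6.09728 kJ m⁻²
Chain 2: 654100 × 0.11 × 0.13 × 0.2 = 1870.726 kJ m⁻²
Total at P: 6.09728 + 1870.726 = 1876.82328 kJ m⁻²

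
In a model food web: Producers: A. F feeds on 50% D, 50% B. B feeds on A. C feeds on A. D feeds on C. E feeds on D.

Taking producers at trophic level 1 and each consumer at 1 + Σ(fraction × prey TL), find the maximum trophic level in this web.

4

B: 1 + 1 = 2
C: 1 + 1 = 2
D: 1 + 2 = 3
E: 1 + 3 = 4
F: 1 + (0.5×3 + 0.5×2) = 3.5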